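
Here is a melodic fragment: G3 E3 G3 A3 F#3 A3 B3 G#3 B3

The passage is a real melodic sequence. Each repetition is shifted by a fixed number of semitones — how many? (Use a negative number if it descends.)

2

Unit = 3 notes; the statements start on G3, A3, B3, moving up a 2nd each time.
G3→A3 is 57 − 55 = 2 semitones.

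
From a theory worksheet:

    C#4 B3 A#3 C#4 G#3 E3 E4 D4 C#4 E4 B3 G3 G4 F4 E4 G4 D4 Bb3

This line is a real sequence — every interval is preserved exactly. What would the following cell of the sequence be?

Taking 6-note groups, the heads are C#4, E4, G4: the pattern moves up a 3rd.
From Bb4 the exact shape gives Bb4 Ab4 G4 Bb4 F4 Db4.

Bb4 Ab4 G4 Bb4 F4 Db4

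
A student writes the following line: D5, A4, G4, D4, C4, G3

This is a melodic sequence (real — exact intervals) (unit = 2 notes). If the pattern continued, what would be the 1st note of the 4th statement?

F3

The unit is 2 notes. Position-1 pitches of the 3 shown cells: D5, G4, C4.
One more down a 5th gives F3.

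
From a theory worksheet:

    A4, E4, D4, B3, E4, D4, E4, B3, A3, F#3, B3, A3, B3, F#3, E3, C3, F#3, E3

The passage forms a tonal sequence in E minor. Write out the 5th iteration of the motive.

C3 G2 F#2 D2 G2 F#2

Unit = 6 notes; the statements start on A4, E4, B3, moving down a 4th each time.
Extending down a 4th: F#3 → C3.
From C3 the diatonic shape gives C3 G2 F#2 D2 G2 F#2.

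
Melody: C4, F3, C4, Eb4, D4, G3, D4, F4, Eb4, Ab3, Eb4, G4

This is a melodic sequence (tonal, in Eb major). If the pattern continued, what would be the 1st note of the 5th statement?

Grouping in 4s, the 1st note of each cell is C4, D4, Eb4.
Extending up a 2nd: F4 → G4.

G4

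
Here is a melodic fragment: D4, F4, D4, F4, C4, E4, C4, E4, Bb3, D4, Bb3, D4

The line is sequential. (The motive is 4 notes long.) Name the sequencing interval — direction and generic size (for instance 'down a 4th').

Taking 4-note groups, the heads are D4, C4, Bb3: the pattern moves down a 2nd.
D4 to C4 is down a 2nd.

down a 2nd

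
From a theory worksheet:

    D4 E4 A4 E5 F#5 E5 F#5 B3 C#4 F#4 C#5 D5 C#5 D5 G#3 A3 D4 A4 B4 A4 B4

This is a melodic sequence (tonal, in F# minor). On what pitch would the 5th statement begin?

With a 7-note motive the entries are D4, B3, G#3, each down a 3rd from the previous.
Continuing: E3 → C#3. Statement 5 starts on C#3.

C#3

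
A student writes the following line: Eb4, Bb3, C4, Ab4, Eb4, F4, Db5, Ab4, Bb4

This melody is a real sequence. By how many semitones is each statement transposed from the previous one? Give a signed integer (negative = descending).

Unit = 3 notes; the statements start on Eb4, Ab4, Db5, moving up a 4th each time.
Counting half-steps from Eb4 to Ab4: 5.

5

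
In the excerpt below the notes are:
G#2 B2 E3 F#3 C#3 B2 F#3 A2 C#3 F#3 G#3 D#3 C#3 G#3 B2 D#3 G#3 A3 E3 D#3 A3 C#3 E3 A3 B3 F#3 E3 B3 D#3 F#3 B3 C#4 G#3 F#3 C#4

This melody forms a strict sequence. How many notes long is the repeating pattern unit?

35 notes total. Splitting into 5 groups of 7:
G#2 B2 E3 F#3 C#3 B2 F#3 | A2 C#3 F#3 G#3 D#3 C#3 G#3 | B2 D#3 G#3 A3 E3 D#3 A3 | C#3 E3 A3 B3 F#3 E3 B3 | D#3 F#3 B3 C#4 G#3 F#3 C#4
Every group is a transposition up a 2nd of the one before; no shorter unit works.

7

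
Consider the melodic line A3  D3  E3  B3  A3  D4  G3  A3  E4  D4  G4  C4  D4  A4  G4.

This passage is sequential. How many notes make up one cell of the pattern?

5

Try groups of 5 (3 cells in 15 notes):
A3 D3 E3 B3 A3 | D4 G3 A3 E4 D4 | G4 C4 D4 A4 G4
Every group is a transposition up a 4th of the one before; no shorter unit works.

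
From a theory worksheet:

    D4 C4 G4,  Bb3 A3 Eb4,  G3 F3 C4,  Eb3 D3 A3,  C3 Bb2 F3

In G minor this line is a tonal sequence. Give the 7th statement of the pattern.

F2 Eb2 Bb2

Taking 3-note groups, the heads are D4, Bb3, G3, Eb3, C3: the pattern moves down a 3rd.
Carrying on: A2 → F2.
Statement 7 starts on F2 and keeps the same diatonic contour: F2 Eb2 Bb2.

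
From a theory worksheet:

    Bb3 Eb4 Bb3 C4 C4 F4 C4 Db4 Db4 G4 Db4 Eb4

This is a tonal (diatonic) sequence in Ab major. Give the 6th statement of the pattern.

G4 C5 G4 Ab4

Unit = 4 notes; the statements start on Bb3, C4, Db4, moving up a 2nd each time.
Extending up a 2nd: Eb4 → F4 → G4.
So cell 6 is G4 C5 G4 Ab4.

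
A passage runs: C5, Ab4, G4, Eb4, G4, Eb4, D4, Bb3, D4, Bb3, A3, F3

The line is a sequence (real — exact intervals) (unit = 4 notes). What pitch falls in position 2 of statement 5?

The unit is 4 notes. Position-2 pitches of the 3 shown cells: Ab4, Eb4, Bb3.
Extending down a 4th: F3 → C3.

C3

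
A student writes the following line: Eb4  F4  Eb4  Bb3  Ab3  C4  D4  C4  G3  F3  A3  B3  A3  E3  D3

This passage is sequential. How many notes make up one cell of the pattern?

5

15 notes total. Splitting into 3 groups of 5:
Eb4 F4 Eb4 Bb3 Ab3 | C4 D4 C4 G3 F3 | A3 B3 A3 E3 D3
Every group is a transposition down a 3rd of the one before; no shorter unit works.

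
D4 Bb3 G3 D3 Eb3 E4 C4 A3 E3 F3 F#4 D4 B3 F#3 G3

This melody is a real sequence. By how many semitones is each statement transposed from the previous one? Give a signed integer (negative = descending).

2

The 5-note cells begin on D4, E4, F#4 — each up a 2nd from the last.
D4→E4 is 64 − 62 = 2 semitones.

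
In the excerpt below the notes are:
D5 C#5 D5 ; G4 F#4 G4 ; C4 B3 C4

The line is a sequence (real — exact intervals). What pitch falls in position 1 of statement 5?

The unit is 3 notes. Position-1 pitches of the 3 shown cells: D5, G4, C4.
Carrying that down a 5th forward: F3 → Bb2.

Bb2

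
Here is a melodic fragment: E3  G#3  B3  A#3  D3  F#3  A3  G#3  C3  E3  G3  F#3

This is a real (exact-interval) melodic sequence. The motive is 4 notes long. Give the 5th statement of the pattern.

Ab2 C3 Eb3 D3

With a 4-note motive the entries are E3, D3, C3, each down a 2nd from the previous.
Continuing the starts: Bb2 → Ab2.
Statement 5 starts on Ab2 and keeps the same exact contour: Ab2 C3 Eb3 D3.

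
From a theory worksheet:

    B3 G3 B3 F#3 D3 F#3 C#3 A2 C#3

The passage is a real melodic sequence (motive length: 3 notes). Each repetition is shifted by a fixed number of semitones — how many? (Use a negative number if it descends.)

-5

Taking 3-note groups, the heads are B3, F#3, C#3: the pattern moves down a 4th.
B3→F#3 is 54 − 59 = -5 semitones.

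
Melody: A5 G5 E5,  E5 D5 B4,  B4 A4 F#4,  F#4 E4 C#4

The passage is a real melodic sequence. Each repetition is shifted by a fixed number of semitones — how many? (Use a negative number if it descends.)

The 3-note cells begin on A5, E5, B4, F#4 — each down a 4th from the last.
A5 to E5 spans -5 semitones.

-5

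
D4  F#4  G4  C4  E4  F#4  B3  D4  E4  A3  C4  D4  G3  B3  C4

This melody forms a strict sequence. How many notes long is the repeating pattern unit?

15 notes total. Splitting into 5 groups of 3:
D4 F#4 G4 | C4 E4 F#4 | B3 D4 E4 | A3 C4 D4 | G3 B3 C4
Every group is a transposition down a 2nd of the one before; no shorter unit works.

3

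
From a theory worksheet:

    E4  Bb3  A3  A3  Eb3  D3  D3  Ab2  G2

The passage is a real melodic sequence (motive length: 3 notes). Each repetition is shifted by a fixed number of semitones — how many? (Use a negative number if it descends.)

-7

The 3-note cells begin on E4, A3, D3 — each down a 5th from the last.
E4 to A3 spans -7 semitones.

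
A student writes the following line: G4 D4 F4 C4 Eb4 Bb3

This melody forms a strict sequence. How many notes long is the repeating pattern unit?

2

6 notes total. Splitting into 3 groups of 2:
G4 D4 | F4 C4 | Eb4 Bb3
That's a consistent down a 2nd shift per cell, and no other grouping gives one.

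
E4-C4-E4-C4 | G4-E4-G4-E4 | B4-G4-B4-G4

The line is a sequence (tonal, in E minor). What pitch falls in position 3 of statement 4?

Grouping in 4s, the 3rd note of each cell is E4, G4, B4.
Each moves up a 3rd; the next is D5.

D5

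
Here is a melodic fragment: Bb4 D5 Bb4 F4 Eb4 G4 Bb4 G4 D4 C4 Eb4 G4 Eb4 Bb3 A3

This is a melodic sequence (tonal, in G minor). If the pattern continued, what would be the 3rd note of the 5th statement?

A3

Grouping in 5s, the 3rd note of each cell is Bb4, G4, Eb4.
Extending down a 3rd: C4 → A3.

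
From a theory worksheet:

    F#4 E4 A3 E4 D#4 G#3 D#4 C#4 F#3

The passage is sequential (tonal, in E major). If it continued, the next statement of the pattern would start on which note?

C#4

Unit = 3 notes; the statements start on F#4, E4, D#4, moving down a 2nd each time.
One more step down a 2nd gives C#4.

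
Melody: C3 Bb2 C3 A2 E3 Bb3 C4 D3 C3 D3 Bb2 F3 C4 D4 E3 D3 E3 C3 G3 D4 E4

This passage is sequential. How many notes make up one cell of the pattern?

7

Try groups of 7 (3 cells in 21 notes):
C3 Bb2 C3 A2 E3 Bb3 C4 | D3 C3 D3 Bb2 F3 C4 D4 | E3 D3 E3 C3 G3 D4 E4
That's a consistent up a 2nd shift per cell, and no other grouping gives one.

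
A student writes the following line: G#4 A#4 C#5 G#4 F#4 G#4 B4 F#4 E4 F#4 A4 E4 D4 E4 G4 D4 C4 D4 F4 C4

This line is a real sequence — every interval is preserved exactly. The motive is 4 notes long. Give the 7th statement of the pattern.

Taking 4-note groups, the heads are G#4, F#4, E4, D4, C4: the pattern moves down a 2nd.
Continuing the starts: Bb3 → Ab3.
Statement 7 starts on Ab3 and keeps the same exact contour: Ab3 Bb3 Db4 Ab3.

Ab3 Bb3 Db4 Ab3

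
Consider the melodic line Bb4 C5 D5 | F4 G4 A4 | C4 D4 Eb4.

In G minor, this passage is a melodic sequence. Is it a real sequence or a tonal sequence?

Every note is diatonic to G minor.
Cell 1 has +2 semitones from note 2 to 3, but cell 3 has +1 — the interval quality changes while the contour stays the same, which is the hallmark of a tonal sequence.

tonal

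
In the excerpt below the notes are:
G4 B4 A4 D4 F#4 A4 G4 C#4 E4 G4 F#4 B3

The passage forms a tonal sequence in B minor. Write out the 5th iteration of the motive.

C#4 E4 D4 G3

With a 4-note motive the entries are G4, F#4, E4, each down a 2nd from the previous.
Continuing the starts: D4 → C#4.
Statement 5 starts on C#4 and keeps the same diatonic contour: C#4 E4 D4 G3.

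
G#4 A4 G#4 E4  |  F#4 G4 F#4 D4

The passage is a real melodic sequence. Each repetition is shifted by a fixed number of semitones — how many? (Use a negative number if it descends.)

-2

Taking 4-note groups, the heads are G#4, F#4: the pattern moves down a 2nd.
Counting half-steps from G#4 to F#4: -2.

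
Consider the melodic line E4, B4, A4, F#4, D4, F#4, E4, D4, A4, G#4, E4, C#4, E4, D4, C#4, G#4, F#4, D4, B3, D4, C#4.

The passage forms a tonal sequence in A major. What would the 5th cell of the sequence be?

A3 E4 D4 B3 G#3 B3 A3

Unit = 7 notes; the statements start on E4, D4, C#4, moving down a 2nd each time.
Carrying on: B3 → A3.
From A3 the diatonic shape gives A3 E4 D4 B3 G#3 B3 A3.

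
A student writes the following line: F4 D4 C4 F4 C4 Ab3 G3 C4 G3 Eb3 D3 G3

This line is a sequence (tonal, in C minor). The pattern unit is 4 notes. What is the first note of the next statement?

D3

Taking 4-note groups, the heads are F4, C4, G3: the pattern moves down a 4th.
One more step down a 4th gives D3.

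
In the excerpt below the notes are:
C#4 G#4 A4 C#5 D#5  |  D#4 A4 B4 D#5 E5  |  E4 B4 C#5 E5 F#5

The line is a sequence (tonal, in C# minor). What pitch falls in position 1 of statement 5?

Grouping in 5s, the 1st note of each cell is C#4, D#4, E4.
Carrying that up a 2nd forward: F#4 → G#4.

G#4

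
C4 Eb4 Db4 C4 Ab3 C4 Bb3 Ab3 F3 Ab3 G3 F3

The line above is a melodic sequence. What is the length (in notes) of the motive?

There are 12 notes; a 4-note unit gives 3 cells:
C4 Eb4 Db4 C4 | Ab3 C4 Bb3 Ab3 | F3 Ab3 G3 F3
That's a consistent down a 3rd shift per cell, and no other grouping gives one.

4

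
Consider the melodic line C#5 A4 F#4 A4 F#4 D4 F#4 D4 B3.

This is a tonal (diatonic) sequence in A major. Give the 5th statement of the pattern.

Unit = 3 notes; the statements start on C#5, A4, F#4, moving down a 3rd each time.
Carrying on: D4 → B3.
So cell 5 is B3 G#3 E3.

B3 G#3 E3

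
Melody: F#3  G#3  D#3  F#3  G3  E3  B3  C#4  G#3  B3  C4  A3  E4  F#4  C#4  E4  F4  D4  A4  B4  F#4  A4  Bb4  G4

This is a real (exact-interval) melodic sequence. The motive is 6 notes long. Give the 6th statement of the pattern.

G5 A5 E5 G5 Ab5 F5

With a 6-note motive the entries are F#3, B3, E4, A4, each up a 4th from the previous.
Carrying on: D5 → G5.
From G5 the exact shape gives G5 A5 E5 G5 Ab5 F5.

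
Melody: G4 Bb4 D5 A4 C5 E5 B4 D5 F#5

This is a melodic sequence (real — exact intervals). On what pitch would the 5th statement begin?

The 3-note cells begin on G4, A4, B4 — each up a 2nd from the last.
Extending the heads up a 2nd: C#5 → D#5.

D#5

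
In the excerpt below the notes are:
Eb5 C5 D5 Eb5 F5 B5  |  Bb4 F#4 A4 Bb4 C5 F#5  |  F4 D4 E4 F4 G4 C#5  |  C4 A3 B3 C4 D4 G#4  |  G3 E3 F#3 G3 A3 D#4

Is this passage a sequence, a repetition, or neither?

neither

Note 2 of cell 2 is F#4; if this were a sequence it would be G4. No unit length gives a consistent transposition pattern.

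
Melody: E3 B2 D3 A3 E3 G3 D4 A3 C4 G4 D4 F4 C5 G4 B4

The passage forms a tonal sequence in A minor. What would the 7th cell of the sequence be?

B5 F5 A5

The 3-note cells begin on E3, A3, D4, G4, C5 — each up a 4th from the last.
Carrying on: F5 → B5.
Statement 7 starts on B5 and keeps the same diatonic contour: B5 F5 A5.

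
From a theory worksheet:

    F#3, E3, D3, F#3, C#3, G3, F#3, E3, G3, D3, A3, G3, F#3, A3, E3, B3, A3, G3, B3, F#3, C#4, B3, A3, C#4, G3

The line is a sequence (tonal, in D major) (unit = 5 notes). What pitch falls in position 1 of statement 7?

With 5-note cells, note 1 of each statement runs F#3, G3, A3, B3, C#4.
Carrying that up a 2nd forward: D4 → E4.

E4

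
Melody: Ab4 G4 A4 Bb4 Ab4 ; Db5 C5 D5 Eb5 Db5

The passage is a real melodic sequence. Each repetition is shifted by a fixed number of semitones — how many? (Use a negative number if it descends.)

5

Unit = 5 notes; the statements start on Ab4, Db5, moving up a 4th each time.
Ab4→Db5 is 73 − 68 = 5 semitones.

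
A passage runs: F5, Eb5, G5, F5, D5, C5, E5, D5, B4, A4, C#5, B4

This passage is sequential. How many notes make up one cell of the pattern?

Try groups of 4 (3 cells in 12 notes):
F5 Eb5 G5 F5 | D5 C5 E5 D5 | B4 A4 C#5 B4
Every group is a transposition down a 3rd of the one before; no shorter unit works.

4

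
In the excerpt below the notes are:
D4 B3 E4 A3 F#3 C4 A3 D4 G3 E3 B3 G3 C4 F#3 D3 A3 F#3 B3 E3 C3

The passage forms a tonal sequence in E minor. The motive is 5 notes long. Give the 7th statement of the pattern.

E3 C3 F#3 B2 G2

With a 5-note motive the entries are D4, C4, B3, A3, each down a 2nd from the previous.
Carrying on: G3 → F#3 → E3.
Statement 7 starts on E3 and keeps the same diatonic contour: E3 C3 F#3 B2 G2.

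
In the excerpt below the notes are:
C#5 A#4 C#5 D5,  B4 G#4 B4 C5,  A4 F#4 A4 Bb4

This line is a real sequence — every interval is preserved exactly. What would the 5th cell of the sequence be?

With a 4-note motive the entries are C#5, B4, A4, each down a 2nd from the previous.
Carrying on: G4 → F4.
From F4 the exact shape gives F4 D4 F4 Gb4.

F4 D4 F4 Gb4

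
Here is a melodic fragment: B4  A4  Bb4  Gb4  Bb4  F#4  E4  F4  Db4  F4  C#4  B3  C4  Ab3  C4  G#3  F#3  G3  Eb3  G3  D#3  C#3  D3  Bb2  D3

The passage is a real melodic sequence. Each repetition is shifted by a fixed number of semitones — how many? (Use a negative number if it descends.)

With a 5-note motive the entries are B4, F#4, C#4, G#3, D#3, each down a 4th from the previous.
B4→F#4 is 66 − 71 = -5 semitones.

-5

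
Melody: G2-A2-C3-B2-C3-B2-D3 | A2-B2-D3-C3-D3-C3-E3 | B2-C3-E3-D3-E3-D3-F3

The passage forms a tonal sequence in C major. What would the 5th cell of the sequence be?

With a 7-note motive the entries are G2, A2, B2, each up a 2nd from the previous.
Continuing the starts: C3 → D3.
From D3 the diatonic shape gives D3 E3 G3 F3 G3 F3 A3.

D3 E3 G3 F3 G3 F3 A3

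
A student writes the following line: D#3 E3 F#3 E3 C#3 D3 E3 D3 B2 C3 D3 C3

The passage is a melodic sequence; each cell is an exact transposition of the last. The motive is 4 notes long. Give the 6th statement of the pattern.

The 4-note cells begin on D#3, C#3, B2 — each down a 2nd from the last.
Extending down a 2nd: A2 → G2 → F2.
Statement 6 starts on F2 and keeps the same exact contour: F2 Gb2 Ab2 Gb2.

F2 Gb2 Ab2 Gb2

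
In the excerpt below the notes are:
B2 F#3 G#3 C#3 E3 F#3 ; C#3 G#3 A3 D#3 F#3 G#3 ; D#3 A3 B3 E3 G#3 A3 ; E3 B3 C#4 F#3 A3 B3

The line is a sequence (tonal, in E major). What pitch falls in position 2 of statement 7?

E4

The unit is 6 notes. Position-2 pitches of the 4 shown cells: F#3, G#3, A3, B3.
Each moves up a 2nd. Continuing: C#4 → D#4 → E4.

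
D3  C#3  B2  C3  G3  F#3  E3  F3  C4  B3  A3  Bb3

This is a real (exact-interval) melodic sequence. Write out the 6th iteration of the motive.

With a 4-note motive the entries are D3, G3, C4, each up a 4th from the previous.
Extending up a 4th: F4 → Bb4 → Eb5.
Statement 6 starts on Eb5 and keeps the same exact contour: Eb5 D5 C5 Db5.

Eb5 D5 C5 Db5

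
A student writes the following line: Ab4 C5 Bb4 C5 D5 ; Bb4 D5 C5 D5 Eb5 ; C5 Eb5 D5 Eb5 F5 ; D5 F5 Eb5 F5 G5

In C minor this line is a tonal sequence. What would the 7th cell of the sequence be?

G5 Bb5 Ab5 Bb5 C6

The 5-note cells begin on Ab4, Bb4, C5, D5 — each up a 2nd from the last.
Continuing the starts: Eb5 → F5 → G5.
So cell 7 is G5 Bb5 Ab5 Bb5 C6.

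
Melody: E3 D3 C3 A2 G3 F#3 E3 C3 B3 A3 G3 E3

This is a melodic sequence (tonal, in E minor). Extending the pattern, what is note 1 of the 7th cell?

The unit is 4 notes. Position-1 pitches of the 3 shown cells: E3, G3, B3.
Extending up a 3rd: D4 → F#4 → A4 → C5.

C5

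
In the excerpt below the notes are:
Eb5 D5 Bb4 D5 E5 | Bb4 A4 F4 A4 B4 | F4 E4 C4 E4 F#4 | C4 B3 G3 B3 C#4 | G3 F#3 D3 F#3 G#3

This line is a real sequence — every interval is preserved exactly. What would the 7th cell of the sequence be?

Unit = 5 notes; the statements start on Eb5, Bb4, F4, C4, G3, moving down a 4th each time.
Continuing the starts: D3 → A2.
Statement 7 starts on A2 and keeps the same exact contour: A2 G#2 E2 G#2 A#2.

A2 G#2 E2 G#2 A#2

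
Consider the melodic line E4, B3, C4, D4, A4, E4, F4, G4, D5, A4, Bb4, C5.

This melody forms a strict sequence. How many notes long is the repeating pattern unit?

Try groups of 4 (3 cells in 12 notes):
E4 B3 C4 D4 | A4 E4 F4 G4 | D5 A4 Bb4 C5
Every group is a transposition up a 4th of the one before; no shorter unit works.

4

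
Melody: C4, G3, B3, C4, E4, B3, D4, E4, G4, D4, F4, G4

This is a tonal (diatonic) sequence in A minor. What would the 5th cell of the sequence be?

Taking 4-note groups, the heads are C4, E4, G4: the pattern moves up a 3rd.
Continuing the starts: B4 → D5.
Statement 5 starts on D5 and keeps the same diatonic contour: D5 A4 C5 D5.

D5 A4 C5 D5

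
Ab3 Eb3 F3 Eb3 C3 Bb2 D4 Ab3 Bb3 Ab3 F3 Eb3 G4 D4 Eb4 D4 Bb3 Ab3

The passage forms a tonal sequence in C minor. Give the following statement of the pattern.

C5 G4 Ab4 G4 Eb4 D4

Taking 6-note groups, the heads are Ab3, D4, G4: the pattern moves up a 4th.
From C5 the diatonic shape gives C5 G4 Ab4 G4 Eb4 D4.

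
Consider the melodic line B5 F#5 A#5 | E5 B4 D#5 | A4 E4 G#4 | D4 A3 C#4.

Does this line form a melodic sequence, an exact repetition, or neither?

Each 3-note cell is the previous one transposed down a 5th.

sequence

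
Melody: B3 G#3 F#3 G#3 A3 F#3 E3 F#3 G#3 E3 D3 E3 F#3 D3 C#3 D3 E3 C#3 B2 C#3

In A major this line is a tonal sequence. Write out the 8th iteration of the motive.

With a 4-note motive the entries are B3, A3, G#3, F#3, E3, each down a 2nd from the previous.
Carrying on: D3 → C#3 → B2.
From B2 the diatonic shape gives B2 G#2 F#2 G#2.

B2 G#2 F#2 G#2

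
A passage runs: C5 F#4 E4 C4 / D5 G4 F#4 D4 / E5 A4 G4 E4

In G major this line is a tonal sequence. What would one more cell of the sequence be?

F#5 B4 A4 F#4

The 4-note cells begin on C5, D5, E5 — each up a 2nd from the last.
From F#5 the diatonic shape gives F#5 B4 A4 F#4.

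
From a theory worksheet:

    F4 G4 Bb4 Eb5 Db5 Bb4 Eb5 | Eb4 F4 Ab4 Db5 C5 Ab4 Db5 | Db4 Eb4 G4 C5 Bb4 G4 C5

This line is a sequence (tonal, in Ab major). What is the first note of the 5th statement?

Bb3

The 7-note cells begin on F4, Eb4, Db4 — each down a 2nd from the last.
Extending the heads down a 2nd: C4 → Bb3.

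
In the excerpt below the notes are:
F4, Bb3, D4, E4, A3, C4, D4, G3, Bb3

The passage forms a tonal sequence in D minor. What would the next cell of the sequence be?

C4 F3 A3

The 3-note cells begin on F4, E4, D4 — each down a 2nd from the last.
From C4 the diatonic shape gives C4 F3 A3.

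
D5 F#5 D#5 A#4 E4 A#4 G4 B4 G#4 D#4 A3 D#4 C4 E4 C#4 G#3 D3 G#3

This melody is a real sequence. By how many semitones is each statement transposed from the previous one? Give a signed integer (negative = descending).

-7

With a 6-note motive the entries are D5, G4, C4, each down a 5th from the previous.
D5 to G4 spans -7 semitones.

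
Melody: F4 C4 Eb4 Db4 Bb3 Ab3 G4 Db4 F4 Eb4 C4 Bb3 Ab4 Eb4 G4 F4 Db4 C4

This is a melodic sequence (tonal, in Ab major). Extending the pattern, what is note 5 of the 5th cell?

Grouping in 6s, the 5th note of each cell is Bb3, C4, Db4.
Carrying that up a 2nd forward: Eb4 → F4.

F4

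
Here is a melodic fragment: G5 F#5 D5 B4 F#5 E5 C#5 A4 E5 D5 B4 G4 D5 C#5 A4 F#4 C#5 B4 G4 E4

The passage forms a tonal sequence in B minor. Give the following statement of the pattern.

B4 A4 F#4 D4

Unit = 4 notes; the statements start on G5, F#5, E5, D5, C#5, moving down a 2nd each time.
So cell 6 is B4 A4 F#4 D4.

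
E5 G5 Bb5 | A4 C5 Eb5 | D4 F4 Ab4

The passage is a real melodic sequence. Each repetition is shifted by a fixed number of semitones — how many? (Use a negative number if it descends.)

-7

Unit = 3 notes; the statements start on E5, A4, D4, moving down a 5th each time.
E5→A4 is 69 − 76 = -7 semitones.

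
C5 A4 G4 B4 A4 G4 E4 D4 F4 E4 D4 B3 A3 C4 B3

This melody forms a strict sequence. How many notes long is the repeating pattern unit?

15 notes total. Splitting into 3 groups of 5:
C5 A4 G4 B4 A4 | G4 E4 D4 F4 E4 | D4 B3 A3 C4 B3
That's a consistent down a 4th shift per cell, and no other grouping gives one.

5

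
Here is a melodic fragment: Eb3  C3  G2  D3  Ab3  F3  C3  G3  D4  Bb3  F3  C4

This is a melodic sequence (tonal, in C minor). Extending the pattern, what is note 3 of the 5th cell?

Eb4

Grouping in 4s, the 3rd note of each cell is G2, C3, F3.
Carrying that up a 4th forward: Bb3 → Eb4.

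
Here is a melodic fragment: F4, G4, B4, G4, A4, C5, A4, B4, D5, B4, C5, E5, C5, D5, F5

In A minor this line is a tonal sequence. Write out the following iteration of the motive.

Taking 3-note groups, the heads are F4, G4, A4, B4, C5: the pattern moves up a 2nd.
So cell 6 is D5 E5 G5.

D5 E5 G5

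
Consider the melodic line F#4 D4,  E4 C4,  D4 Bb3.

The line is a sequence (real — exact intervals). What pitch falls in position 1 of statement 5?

Bb3

With 2-note cells, note 1 of each statement runs F#4, E4, D4.
Extending down a 2nd: C4 → Bb3.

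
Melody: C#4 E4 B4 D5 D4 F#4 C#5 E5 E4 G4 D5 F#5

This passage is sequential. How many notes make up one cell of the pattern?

Try groups of 4 (3 cells in 12 notes):
C#4 E4 B4 D5 | D4 F#4 C#5 E5 | E4 G4 D5 F#5
Each cell is the previous one up a 2nd — so the unit is 4 notes.

4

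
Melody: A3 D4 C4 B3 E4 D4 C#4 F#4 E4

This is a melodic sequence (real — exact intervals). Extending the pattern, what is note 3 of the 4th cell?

With 3-note cells, note 3 of each statement runs C4, D4, E4.
From E4, up a 2nd gives F#4.

F#4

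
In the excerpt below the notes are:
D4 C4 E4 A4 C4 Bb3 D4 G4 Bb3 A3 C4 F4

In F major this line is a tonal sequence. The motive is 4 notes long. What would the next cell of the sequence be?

Taking 4-note groups, the heads are D4, C4, Bb3: the pattern moves down a 2nd.
From A3 the diatonic shape gives A3 G3 Bb3 E4.

A3 G3 Bb3 E4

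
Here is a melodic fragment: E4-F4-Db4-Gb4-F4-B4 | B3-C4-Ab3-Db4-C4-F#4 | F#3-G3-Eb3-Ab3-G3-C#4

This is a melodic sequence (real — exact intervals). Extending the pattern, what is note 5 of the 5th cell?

A2

With 6-note cells, note 5 of each statement runs F4, C4, G3.
Carrying that down a 4th forward: D3 → A2.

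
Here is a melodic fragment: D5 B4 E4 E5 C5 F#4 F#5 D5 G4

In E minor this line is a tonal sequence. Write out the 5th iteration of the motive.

Unit = 3 notes; the statements start on D5, E5, F#5, moving up a 2nd each time.
Carrying on: G5 → A5.
Statement 5 starts on A5 and keeps the same diatonic contour: A5 F#5 B4.

A5 F#5 B4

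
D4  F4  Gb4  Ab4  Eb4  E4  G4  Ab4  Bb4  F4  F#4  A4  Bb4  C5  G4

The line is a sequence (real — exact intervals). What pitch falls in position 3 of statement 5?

With 5-note cells, note 3 of each statement runs Gb4, Ab4, Bb4.
Each moves up a 2nd. Continuing: C5 → D5.

D5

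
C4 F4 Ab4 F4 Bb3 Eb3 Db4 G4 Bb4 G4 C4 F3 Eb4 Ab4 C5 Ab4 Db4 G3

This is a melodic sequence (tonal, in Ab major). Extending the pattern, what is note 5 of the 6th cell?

G4

The unit is 6 notes. Position-5 pitches of the 3 shown cells: Bb3, C4, Db4.
Each moves up a 2nd. Continuing: Eb4 → F4 → G4.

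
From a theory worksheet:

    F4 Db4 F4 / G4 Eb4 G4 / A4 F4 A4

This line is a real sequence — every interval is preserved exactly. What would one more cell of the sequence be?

B4 G4 B4

With a 3-note motive the entries are F4, G4, A4, each up a 2nd from the previous.
So cell 4 is B4 G4 B4.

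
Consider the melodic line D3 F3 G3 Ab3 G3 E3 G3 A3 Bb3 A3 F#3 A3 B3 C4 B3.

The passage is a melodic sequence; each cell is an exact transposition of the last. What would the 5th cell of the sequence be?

A#3 C#4 D#4 E4 D#4

Taking 5-note groups, the heads are D3, E3, F#3: the pattern moves up a 2nd.
Extending up a 2nd: G#3 → A#3.
So cell 5 is A#3 C#4 D#4 E4 D#4.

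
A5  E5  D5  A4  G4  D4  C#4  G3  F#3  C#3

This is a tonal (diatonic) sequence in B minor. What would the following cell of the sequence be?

The 2-note cells begin on A5, D5, G4, C#4, F#3 — each down a 5th from the last.
From B2 the diatonic shape gives B2 F#2.

B2 F#2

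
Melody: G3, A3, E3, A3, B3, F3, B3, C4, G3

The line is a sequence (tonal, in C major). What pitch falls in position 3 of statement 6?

C4

Grouping in 3s, the 3rd note of each cell is E3, F3, G3.
Extending up a 2nd: A3 → B3 → C4.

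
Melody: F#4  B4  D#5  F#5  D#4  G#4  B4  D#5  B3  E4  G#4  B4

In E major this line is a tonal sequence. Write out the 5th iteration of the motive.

E3 A3 C#4 E4

Unit = 4 notes; the statements start on F#4, D#4, B3, moving down a 3rd each time.
Carrying on: G#3 → E3.
So cell 5 is E3 A3 C#4 E4.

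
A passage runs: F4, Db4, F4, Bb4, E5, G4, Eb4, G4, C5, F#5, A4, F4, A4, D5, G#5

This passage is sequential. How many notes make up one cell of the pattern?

There are 15 notes; a 5-note unit gives 3 cells:
F4 Db4 F4 Bb4 E5 | G4 Eb4 G4 C5 F#5 | A4 F4 A4 D5 G#5
That's a consistent up a 2nd shift per cell, and no other grouping gives one.

5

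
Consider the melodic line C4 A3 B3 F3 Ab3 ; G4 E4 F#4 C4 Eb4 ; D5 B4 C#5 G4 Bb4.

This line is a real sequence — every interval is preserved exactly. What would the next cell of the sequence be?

A5 F#5 G#5 D5 F5

Taking 5-note groups, the heads are C4, G4, D5: the pattern moves up a 5th.
From A5 the exact shape gives A5 F#5 G#5 D5 F5.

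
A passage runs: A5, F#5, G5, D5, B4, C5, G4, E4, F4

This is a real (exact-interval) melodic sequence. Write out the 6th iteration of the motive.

Bb2 G2 Ab2

Unit = 3 notes; the statements start on A5, D5, G4, moving down a 5th each time.
Extending down a 5th: C4 → F3 → Bb2.
Statement 6 starts on Bb2 and keeps the same exact contour: Bb2 G2 Ab2.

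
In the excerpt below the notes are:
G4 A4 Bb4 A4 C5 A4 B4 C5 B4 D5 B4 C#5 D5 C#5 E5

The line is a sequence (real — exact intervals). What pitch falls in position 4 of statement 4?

The unit is 5 notes. Position-4 pitches of the 3 shown cells: A4, B4, C#5.
From C#5, up a 2nd gives D#5.

D#5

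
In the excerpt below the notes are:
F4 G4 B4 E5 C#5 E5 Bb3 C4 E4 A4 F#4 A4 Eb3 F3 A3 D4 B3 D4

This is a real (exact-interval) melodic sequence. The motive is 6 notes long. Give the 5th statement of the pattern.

Db2 Eb2 G2 C3 A2 C3

The 6-note cells begin on F4, Bb3, Eb3 — each down a 5th from the last.
Continuing the starts: Ab2 → Db2.
From Db2 the exact shape gives Db2 Eb2 G2 C3 A2 C3.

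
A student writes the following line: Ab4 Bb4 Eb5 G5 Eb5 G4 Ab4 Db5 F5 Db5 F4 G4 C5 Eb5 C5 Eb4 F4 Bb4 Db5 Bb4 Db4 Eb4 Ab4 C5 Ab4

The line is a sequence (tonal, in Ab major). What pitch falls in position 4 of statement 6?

The unit is 5 notes. Position-4 pitches of the 5 shown cells: G5, F5, Eb5, Db5, C5.
One more down a 2nd gives Bb4.

Bb4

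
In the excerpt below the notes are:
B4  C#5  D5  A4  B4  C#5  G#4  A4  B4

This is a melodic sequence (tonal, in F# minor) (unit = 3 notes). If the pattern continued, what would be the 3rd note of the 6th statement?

F#4

With 3-note cells, note 3 of each statement runs D5, C#5, B4.
Each moves down a 2nd. Continuing: A4 → G#4 → F#4.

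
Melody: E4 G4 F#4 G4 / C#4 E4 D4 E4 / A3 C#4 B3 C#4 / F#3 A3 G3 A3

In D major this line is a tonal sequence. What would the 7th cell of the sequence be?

G2 B2 A2 B2

With a 4-note motive the entries are E4, C#4, A3, F#3, each down a 3rd from the previous.
Carrying on: D3 → B2 → G2.
So cell 7 is G2 B2 A2 B2.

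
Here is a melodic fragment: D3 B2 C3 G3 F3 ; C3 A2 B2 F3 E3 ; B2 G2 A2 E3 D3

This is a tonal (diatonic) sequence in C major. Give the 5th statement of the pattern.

G2 E2 F2 C3 B2

The 5-note cells begin on D3, C3, B2 — each down a 2nd from the last.
Carrying on: A2 → G2.
From G2 the diatonic shape gives G2 E2 F2 C3 B2.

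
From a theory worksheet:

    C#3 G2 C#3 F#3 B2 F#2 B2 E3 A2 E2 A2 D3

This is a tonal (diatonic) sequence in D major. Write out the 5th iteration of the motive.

F#2 C#2 F#2 B2

With a 4-note motive the entries are C#3, B2, A2, each down a 2nd from the previous.
Extending down a 2nd: G2 → F#2.
Statement 5 starts on F#2 and keeps the same diatonic contour: F#2 C#2 F#2 B2.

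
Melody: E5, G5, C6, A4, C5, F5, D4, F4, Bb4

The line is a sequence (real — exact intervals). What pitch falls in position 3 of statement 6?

Db3

The unit is 3 notes. Position-3 pitches of the 3 shown cells: C6, F5, Bb4.
Carrying that down a 5th forward: Eb4 → Ab3 → Db3.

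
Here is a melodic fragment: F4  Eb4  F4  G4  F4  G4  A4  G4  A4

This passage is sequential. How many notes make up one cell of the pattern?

There are 9 notes; a 3-note unit gives 3 cells:
F4 Eb4 F4 | G4 F4 G4 | A4 G4 A4
Each cell is the previous one up a 2nd — so the unit is 3 notes.

3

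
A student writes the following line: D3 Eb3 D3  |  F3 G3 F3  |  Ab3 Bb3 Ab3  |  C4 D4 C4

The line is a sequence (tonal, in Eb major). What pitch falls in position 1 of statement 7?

Grouping in 3s, the 1st note of each cell is D3, F3, Ab3, C4.
Each moves up a 3rd. Continuing: Eb4 → G4 → Bb4.

Bb4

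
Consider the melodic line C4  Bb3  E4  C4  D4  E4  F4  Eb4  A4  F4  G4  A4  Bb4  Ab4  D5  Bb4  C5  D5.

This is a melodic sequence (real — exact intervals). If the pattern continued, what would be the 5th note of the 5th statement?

Bb5

Grouping in 6s, the 5th note of each cell is D4, G4, C5.
Each moves up a 4th. Continuing: F5 → Bb5.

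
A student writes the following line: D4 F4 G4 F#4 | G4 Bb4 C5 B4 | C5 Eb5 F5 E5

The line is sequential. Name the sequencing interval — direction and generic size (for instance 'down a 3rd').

Taking 4-note groups, the heads are D4, G4, C5: the pattern moves up a 4th.
From D4 to G4: up a 4th.

up a 4th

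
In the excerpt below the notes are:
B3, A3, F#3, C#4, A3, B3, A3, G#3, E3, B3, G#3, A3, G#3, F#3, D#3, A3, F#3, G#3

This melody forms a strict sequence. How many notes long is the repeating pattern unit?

6

Try groups of 6 (3 cells in 18 notes):
B3 A3 F#3 C#4 A3 B3 | A3 G#3 E3 B3 G#3 A3 | G#3 F#3 D#3 A3 F#3 G#3
That's a consistent down a 2nd shift per cell, and no other grouping gives one.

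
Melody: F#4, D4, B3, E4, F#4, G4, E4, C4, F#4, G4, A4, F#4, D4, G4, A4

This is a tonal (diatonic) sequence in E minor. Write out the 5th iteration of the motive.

C5 A4 F#4 B4 C5

Taking 5-note groups, the heads are F#4, G4, A4: the pattern moves up a 2nd.
Continuing the starts: B4 → C5.
So cell 5 is C5 A4 F#4 B4 C5.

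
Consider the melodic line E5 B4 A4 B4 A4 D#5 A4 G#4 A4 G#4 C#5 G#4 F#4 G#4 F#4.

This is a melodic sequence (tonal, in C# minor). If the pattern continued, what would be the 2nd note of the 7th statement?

C#4

Grouping in 5s, the 2nd note of each cell is B4, A4, G#4.
Carrying that down a 2nd forward: F#4 → E4 → D#4 → C#4.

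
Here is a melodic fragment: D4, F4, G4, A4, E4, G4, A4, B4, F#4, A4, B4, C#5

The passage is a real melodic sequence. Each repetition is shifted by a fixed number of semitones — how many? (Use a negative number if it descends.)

2

The 4-note cells begin on D4, E4, F#4 — each up a 2nd from the last.
Counting half-steps from D4 to E4: 2.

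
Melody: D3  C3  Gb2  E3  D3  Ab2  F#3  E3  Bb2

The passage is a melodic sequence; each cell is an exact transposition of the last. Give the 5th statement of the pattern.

The 3-note cells begin on D3, E3, F#3 — each up a 2nd from the last.
Continuing the starts: G#3 → A#3.
Statement 5 starts on A#3 and keeps the same exact contour: A#3 G#3 D3.

A#3 G#3 D3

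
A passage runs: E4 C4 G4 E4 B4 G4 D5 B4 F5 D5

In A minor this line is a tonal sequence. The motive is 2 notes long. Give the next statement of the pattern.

With a 2-note motive the entries are E4, G4, B4, D5, F5, each up a 3rd from the previous.
From A5 the diatonic shape gives A5 F5.

A5 F5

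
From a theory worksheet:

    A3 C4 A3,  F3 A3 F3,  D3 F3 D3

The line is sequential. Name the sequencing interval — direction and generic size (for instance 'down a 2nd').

down a 3rd

With a 3-note motive the entries are A3, F3, D3, each down a 3rd from the previous.
From A3 to F3: down a 3rd.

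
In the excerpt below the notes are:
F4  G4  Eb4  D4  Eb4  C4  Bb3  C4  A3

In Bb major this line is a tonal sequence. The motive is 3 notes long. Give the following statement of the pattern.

Taking 3-note groups, the heads are F4, D4, Bb3: the pattern moves down a 3rd.
Statement 4 starts on G3 and keeps the same diatonic contour: G3 A3 F3.

G3 A3 F3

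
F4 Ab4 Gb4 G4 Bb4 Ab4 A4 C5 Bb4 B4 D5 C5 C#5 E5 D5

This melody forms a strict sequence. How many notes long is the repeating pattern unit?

Try groups of 3 (5 cells in 15 notes):
F4 Ab4 Gb4 | G4 Bb4 Ab4 | A4 C5 Bb4 | B4 D5 C5 | C#5 E5 D5
Every group is a transposition up a 2nd of the one before; no shorter unit works.

3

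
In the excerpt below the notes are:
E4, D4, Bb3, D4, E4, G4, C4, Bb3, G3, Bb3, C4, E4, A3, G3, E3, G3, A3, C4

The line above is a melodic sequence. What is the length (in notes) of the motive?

6

Try groups of 6 (3 cells in 18 notes):
E4 D4 Bb3 D4 E4 G4 | C4 Bb3 G3 Bb3 C4 E4 | A3 G3 E3 G3 A3 C4
That's a consistent down a 3rd shift per cell, and no other grouping gives one.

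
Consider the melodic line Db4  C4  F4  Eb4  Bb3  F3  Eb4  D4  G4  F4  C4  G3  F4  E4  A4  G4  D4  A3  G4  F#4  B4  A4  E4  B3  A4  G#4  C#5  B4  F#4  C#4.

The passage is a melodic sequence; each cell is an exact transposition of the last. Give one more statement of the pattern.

The 6-note cells begin on Db4, Eb4, F4, G4, A4 — each up a 2nd from the last.
So cell 6 is B4 A#4 D#5 C#5 G#4 D#4.

B4 A#4 D#5 C#5 G#4 D#4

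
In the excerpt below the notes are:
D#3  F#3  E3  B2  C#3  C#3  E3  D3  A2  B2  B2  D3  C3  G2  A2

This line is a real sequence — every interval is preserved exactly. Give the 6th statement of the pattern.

With a 5-note motive the entries are D#3, C#3, B2, each down a 2nd from the previous.
Extending down a 2nd: A2 → G2 → F2.
So cell 6 is F2 Ab2 Gb2 Db2 Eb2.

F2 Ab2 Gb2 Db2 Eb2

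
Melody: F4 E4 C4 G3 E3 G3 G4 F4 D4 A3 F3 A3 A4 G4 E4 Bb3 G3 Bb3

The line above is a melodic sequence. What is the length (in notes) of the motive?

Try groups of 6 (3 cells in 18 notes):
F4 E4 C4 G3 E3 G3 | G4 F4 D4 A3 F3 A3 | A4 G4 E4 Bb3 G3 Bb3
Every group is a transposition up a 2nd of the one before; no shorter unit works.

6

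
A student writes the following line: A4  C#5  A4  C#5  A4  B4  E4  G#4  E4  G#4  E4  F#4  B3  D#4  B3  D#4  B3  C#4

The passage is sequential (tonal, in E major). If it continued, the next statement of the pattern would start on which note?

With a 6-note motive the entries are A4, E4, B3, each down a 4th from the previous.
One more step down a 4th gives F#3.

F#3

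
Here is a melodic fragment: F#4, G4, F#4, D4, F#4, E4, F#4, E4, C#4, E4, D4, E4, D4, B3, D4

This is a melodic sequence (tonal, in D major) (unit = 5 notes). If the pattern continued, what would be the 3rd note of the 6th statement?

With 5-note cells, note 3 of each statement runs F#4, E4, D4.
Extending down a 2nd: C#4 → B3 → A3.

A3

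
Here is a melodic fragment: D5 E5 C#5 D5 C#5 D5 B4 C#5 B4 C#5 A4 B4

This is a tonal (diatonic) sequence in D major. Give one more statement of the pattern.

A4 B4 G4 A4

With a 4-note motive the entries are D5, C#5, B4, each down a 2nd from the previous.
From A4 the diatonic shape gives A4 B4 G4 A4.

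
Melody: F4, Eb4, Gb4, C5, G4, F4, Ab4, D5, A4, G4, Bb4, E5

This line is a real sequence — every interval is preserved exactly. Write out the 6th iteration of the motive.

D#5 C#5 E5 A#5

Taking 4-note groups, the heads are F4, G4, A4: the pattern moves up a 2nd.
Continuing the starts: B4 → C#5 → D#5.
From D#5 the exact shape gives D#5 C#5 E5 A#5.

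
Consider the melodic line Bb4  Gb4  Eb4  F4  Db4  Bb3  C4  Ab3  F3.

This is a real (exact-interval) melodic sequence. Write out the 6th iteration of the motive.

Taking 3-note groups, the heads are Bb4, F4, C4: the pattern moves down a 4th.
Carrying on: G3 → D3 → A2.
Statement 6 starts on A2 and keeps the same exact contour: A2 F2 D2.

A2 F2 D2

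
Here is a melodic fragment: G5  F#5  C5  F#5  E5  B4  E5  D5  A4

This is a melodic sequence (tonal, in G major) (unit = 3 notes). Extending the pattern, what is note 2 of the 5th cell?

The unit is 3 notes. Position-2 pitches of the 3 shown cells: F#5, E5, D5.
Carrying that down a 2nd forward: C5 → B4.

B4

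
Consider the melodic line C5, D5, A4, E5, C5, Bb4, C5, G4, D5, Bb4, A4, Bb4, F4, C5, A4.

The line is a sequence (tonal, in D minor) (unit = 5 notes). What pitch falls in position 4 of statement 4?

Bb4

The unit is 5 notes. Position-4 pitches of the 3 shown cells: E5, D5, C5.
One more down a 2nd gives Bb4.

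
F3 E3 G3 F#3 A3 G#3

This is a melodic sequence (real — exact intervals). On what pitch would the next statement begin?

Unit = 2 notes; the statements start on F3, G3, A3, moving up a 2nd each time.
The next head, up a 2nd from A3, is B3.

B3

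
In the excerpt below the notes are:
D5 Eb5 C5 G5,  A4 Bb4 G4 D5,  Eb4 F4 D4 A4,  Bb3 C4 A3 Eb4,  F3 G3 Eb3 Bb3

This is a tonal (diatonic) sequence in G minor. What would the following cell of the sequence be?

With a 4-note motive the entries are D5, A4, Eb4, Bb3, F3, each down a 4th from the previous.
So cell 6 is C3 D3 Bb2 F3.

C3 D3 Bb2 F3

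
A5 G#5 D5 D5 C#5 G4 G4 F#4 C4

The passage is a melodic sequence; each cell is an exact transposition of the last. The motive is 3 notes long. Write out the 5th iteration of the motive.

Unit = 3 notes; the statements start on A5, D5, G4, moving down a 5th each time.
Extending down a 5th: C4 → F3.
Statement 5 starts on F3 and keeps the same exact contour: F3 E3 Bb2.

F3 E3 Bb2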